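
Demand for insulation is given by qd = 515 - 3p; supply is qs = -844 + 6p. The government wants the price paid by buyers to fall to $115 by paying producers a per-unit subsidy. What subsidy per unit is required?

At a buyer price of 115, quantity demanded is 515 − 3·115 = 170.
Sellers supply 170 only when they receive ps with -844 + 6·ps = 170, i.e. ps = 169.
s = ps − pb = 169 − 115 = 54.

Required subsidy s = $54 per unit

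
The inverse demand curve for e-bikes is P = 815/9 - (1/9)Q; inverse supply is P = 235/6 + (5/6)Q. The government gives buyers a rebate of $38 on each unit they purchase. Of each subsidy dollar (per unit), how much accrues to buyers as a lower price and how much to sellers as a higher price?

Pre-subsidy: 815/9 - (1/9)Q = 235/6 + (5/6)Q gives Q* = 925/17 and P* = 4310/51.
With the rebate, buyers effectively pay Pb = Ps − 38, where Ps is the price sellers receive.
On the curves, Pb = 815/9 - (1/9)Q and Ps = 235/6 + (5/6)Q; the wedge Ps − Pb = 38 gives 235/6 + (5/6)Q − (815/9 - (1/9)Q) = 38, so Q' = 1609/17.
Then Pb = 815/9 − (1/9)·(1609/17) = 4082/51 and Ps = 235/6 + (5/6)·(1609/17) = 6020/51.
Buyers' price falls by P* − Pb = 4310/51 − 4082/51 = 76/17; sellers' price rises by Ps − P* = 6020/51 − 4310/51 = 570/17.

Buyers gain 76/17 per unit; sellers gain 570/17 per unit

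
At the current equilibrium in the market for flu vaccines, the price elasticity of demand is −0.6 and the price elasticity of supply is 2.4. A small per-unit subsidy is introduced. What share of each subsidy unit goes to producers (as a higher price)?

For a small subsidy around the equilibrium, the benefit split depends on the relative slopes, which at a point are proportional to the elasticities.
Buyer share = εs/(εs + |εd|) = 2.4/(2.4 + 0.6) = 0.8; seller share = |εd|/(εs + |εd|) = 0.2.
So producers capture 0.2 of the subsidy.

Producer share = 0.2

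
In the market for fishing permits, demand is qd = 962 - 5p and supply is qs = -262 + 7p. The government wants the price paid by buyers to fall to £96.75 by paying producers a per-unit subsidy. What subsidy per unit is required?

At a buyer price of 96.75, quantity demanded is 962 − 5·96.75 = 478.25.
Sellers supply 478.25 only when they receive ps with -262 + 7·ps = 478.25, i.e. ps = 105.75.
s = ps − pb = 105.75 − 96.75 = 9.

Required subsidy s = £9 per unit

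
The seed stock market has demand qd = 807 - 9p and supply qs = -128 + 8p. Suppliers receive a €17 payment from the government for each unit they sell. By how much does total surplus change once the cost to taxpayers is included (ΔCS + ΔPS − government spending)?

Pre-subsidy: 807 - 9p = -128 + 8p gives p* = 55, q* = 312.
With the subsidy, sellers receive ps = pb + 17 for each unit, where pb is the price buyers pay.
Supply in terms of pb becomes qs = -128 + 8(pb + 17) = 8 + 8pb. Setting this equal to demand: 807 - 9pb = 8 + 8pb, so pb = 47.
Sellers receive ps = 47 + 17 = 64; q' = 807 − 9·47 = 384.
ΔCS = ½(312 + 384)(55 − 47) = 2784; ΔPS = ½(312 + 384)(64 − 55) = 3132.
Government spending = 17 × 384 = 6528.
Net change = 2784 + 3132 − 6528 = -612. The loss equals the DWL triangle ½·17·72.

Net change in total surplus = -€612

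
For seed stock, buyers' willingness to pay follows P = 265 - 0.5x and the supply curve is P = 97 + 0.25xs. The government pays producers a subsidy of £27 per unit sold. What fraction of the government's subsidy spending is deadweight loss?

Pre-subsidy: 265 - 0.5x = 97 + 0.25x gives x* = 224 and P* = 153.
With the subsidy, sellers receive Ps = Pb + 27 for each unit, where Pb is the price buyers pay.
On the curves, Pb = 265 - 0.5x and Ps = 97 + 0.25x; the wedge Ps − Pb = 27 gives 97 + 0.25x − (265 - 0.5x) = 27, so x' = 260.
Then Pb = 265 − 0.5·260 = 135 and Ps = 97 + 0.25·260 = 162.
ΔCS = ½(224 + 260)(153 − 135) = 4356; ΔPS = ½(224 + 260)(162 − 153) = 2178.
Government spending = 27 × 260 = 7020.
DWL = ½ × 27 × (260 − 224) = 486; fraction = 486 / 7020 = 9/130.

DWL / government spending = 9/130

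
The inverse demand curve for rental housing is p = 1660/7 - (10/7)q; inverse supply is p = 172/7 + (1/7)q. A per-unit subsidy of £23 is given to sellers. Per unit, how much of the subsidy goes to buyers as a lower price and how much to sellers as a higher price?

Pre-subsidy: 1660/7 - (10/7)q = 172/7 + (1/7)q gives q* = 1488/11 and p* = 3380/77.
With the subsidy, sellers receive ps = pb + 23 for each unit, where pb is the price buyers pay.
On the curves, pb = 1660/7 - (10/7)q and ps = 172/7 + (1/7)q; the wedge ps − pb = 23 gives 172/7 + (1/7)q − (1660/7 - (10/7)q) = 23, so q' = 1649/11.
Then pb = 1660/7 − (10/7)·(1649/11) = 1770/77 and ps = 172/7 + (1/7)·(1649/11) = 3541/77.
Buyers' price falls by p* − pb = 3380/77 − 1770/77 = 230/11; sellers' price rises by ps − p* = 3541/77 − 3380/77 = 23/11.

Buyers gain 230/11 per unit; sellers gain 23/11 per unit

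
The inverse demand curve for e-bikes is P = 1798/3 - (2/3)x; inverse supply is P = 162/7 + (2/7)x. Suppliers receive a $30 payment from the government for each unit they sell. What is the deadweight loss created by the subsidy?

Pre-subsidy: 1798/3 - (2/3)x = 162/7 + (2/7)x gives x* = 605 and P* = 196.
With the subsidy, sellers receive Ps = Pb + 30 for each unit, where Pb is the price buyers pay.
On the curves, Pb = 1798/3 - (2/3)x and Ps = 162/7 + (2/7)x; the wedge Ps − Pb = 30 gives 162/7 + (2/7)x − (1798/3 - (2/3)x) = 30, so x' = 636.5.
Then Pb = 1798/3 − (2/3)·636.5 = 175 and Ps = 162/7 + (2/7)·636.5 = 205.
The subsidy expands output by 636.5 − 605 = 31.5 past the efficient level; on those units the gap between marginal cost and willingness to pay runs from 0 up to 30.
DWL = ½ × 30 × 31.5 = 472.5.

Deadweight loss = $472.5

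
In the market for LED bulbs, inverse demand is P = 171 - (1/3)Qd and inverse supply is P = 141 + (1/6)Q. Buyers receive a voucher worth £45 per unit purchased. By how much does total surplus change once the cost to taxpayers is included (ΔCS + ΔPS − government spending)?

Pre-subsidy: 171 - (1/3)Q = 141 + (1/6)Q gives Q* = 60 and P* = 151.
With the rebate, buyers effectively pay Pb = Ps − 45, where Ps is the price sellers receive.
On the curves, Pb = 171 - (1/3)Q and Ps = 141 + (1/6)Q; the wedge Ps − Pb = 45 gives 141 + (1/6)Q − (171 - (1/3)Q) = 45, so Q' = 150.
Then Pb = 171 − (1/3)·150 = 121 and Ps = 141 + (1/6)·150 = 166.
ΔCS = ½(60 + 150)(151 − 121) = 3150; ΔPS = ½(60 + 150)(166 − 151) = 1575.
Government spending = 45 × 150 = 6750.
Net change = 3150 + 1575 − 6750 = -2025. The loss equals the DWL triangle ½·45·90.

Net change in total surplus = -£2025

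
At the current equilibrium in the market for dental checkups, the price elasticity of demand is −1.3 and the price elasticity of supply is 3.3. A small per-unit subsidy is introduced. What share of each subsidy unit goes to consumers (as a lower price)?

For a small subsidy around the equilibrium, the benefit split depends on the relative slopes, which at a point are proportional to the elasticities.
Buyer share = εs/(εs + |εd|) = 3.3/(3.3 + 1.3) = 33/46; seller share = |εd|/(εs + |εd|) = 13/46.

Consumer share = 33/46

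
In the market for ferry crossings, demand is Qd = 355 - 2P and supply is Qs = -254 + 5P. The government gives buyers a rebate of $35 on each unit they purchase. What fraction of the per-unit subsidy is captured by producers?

Pre-subsidy: 355 - 2P = -254 + 5P gives P* = 87, Q* = 181.
With the rebate, buyers effectively pay Pb = Ps − 35, where Ps is the price sellers receive.
Demand in terms of Ps becomes Qd = 355 − 2(Ps − 35) = 425 - 2Ps. Setting this equal to supply: 425 - 2Ps = -254 + 5Ps, so Ps = 97.
Buyers pay Pb = 97 − 35 = 62; Q' = -254 + 5·97 = 231.
Buyers' price falls by P* − Pb = 87 − 62 = 25; sellers' price rises by Ps − P* = 97 − 87 = 10.
So producers capture 10/35 = 2/7 of each unit of subsidy.

Producer share = 2/7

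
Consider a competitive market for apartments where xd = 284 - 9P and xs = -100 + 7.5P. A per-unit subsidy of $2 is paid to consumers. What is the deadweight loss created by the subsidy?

Pre-subsidy: 284 - 9P = -100 + 7.5P gives P* = 256/11, x* = 820/11.
With the rebate, buyers effectively pay Pb = Ps − 2, where Ps is the price sellers receive.
Demand in terms of Ps becomes xd = 284 − 9(Ps − 2) = 302 - 9Ps. Setting this equal to supply: 302 - 9Ps = -100 + 7.5Ps, so Ps = 268/11.
Buyers pay Pb = 268/11 − 2 = 246/11; x' = -100 + 7.5·(268/11) = 910/11.
The subsidy expands output by 910/11 − 820/11 = 90/11 past the efficient level; on those units the gap between marginal cost and willingness to pay runs from 0 up to 2.
DWL = ½ × 2 × 90/11 = 90/11.

Deadweight loss = 90/11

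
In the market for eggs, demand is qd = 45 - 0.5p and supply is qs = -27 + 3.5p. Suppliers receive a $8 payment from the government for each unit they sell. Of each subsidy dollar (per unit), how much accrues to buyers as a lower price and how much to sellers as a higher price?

Buyers gain $7 per unit; sellers gain $1 per unit

Pre-subsidy: 45 - 0.5p = -27 + 3.5p gives p* = 18, q* = 36.
With the subsidy, sellers receive ps = pb + 8 for each unit, where pb is the price buyers pay.
Supply in terms of pb becomes qs = -27 + 3.5(pb + 8) = 1 + 3.5pb. Setting this equal to demand: 45 - 0.5pb = 1 + 3.5pb, so pb = 11.
Sellers receive ps = 11 + 8 = 19; q' = 45 − 0.5·11 = 39.5.
Buyers' price falls by p* − pb = 18 − 11 = 7; sellers' price rises by ps − p* = 19 − 18 = 1.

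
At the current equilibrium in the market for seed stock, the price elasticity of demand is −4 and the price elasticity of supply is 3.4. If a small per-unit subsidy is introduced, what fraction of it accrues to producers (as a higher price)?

For a small subsidy around the equilibrium, the benefit split depends on the relative slopes, which at a point are proportional to the elasticities.
Buyer share = εs/(εs + |εd|) = 3.4/(3.4 + 4) = 17/37; seller share = |εd|/(εs + |εd|) = 20/37.
So producers capture 20/37 of the subsidy.

Producer share = 20/37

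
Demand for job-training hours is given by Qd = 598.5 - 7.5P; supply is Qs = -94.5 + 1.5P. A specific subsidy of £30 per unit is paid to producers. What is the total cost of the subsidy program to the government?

Government cost = £1755

Pre-subsidy: 598.5 - 7.5P = -94.5 + 1.5P gives P* = 77, Q* = 21.
With the subsidy, sellers receive Ps = Pb + 30 for each unit, where Pb is the price buyers pay.
Supply in terms of Pb becomes Qs = -94.5 + 1.5(Pb + 30) = -49.5 + 1.5Pb. Setting this equal to demand: 598.5 - 7.5Pb = -49.5 + 1.5Pb, so Pb = 72.
Sellers receive Ps = 72 + 30 = 102; Q' = 598.5 − 7.5·72 = 58.5.
Government outlay = subsidy × quantity = 30 × 58.5 = 1755.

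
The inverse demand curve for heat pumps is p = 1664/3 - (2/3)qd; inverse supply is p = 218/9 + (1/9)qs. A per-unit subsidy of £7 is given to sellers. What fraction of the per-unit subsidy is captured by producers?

Producer share = 1/7

Pre-subsidy: 1664/3 - (2/3)q = 218/9 + (1/9)q gives q* = 682 and p* = 100.
With the subsidy, sellers receive ps = pb + 7 for each unit, where pb is the price buyers pay.
On the curves, pb = 1664/3 - (2/3)q and ps = 218/9 + (1/9)q; the wedge ps − pb = 7 gives 218/9 + (1/9)q − (1664/3 - (2/3)q) = 7, so q' = 691.
Then pb = 1664/3 − (2/3)·691 = 94 and ps = 218/9 + (1/9)·691 = 101.
Buyers' price falls by p* − pb = 100 − 94 = 6; sellers' price rises by ps − p* = 101 − 100 = 1.
So producers capture 1/7 = 1/7 of each unit of subsidy.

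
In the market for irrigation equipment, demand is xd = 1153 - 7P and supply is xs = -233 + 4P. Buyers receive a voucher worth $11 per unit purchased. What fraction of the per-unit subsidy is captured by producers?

Producer share = 7/11

Pre-subsidy: 1153 - 7P = -233 + 4P gives P* = 126, x* = 271.
With the rebate, buyers effectively pay Pb = Ps − 11, where Ps is the price sellers receive.
Demand in terms of Ps becomes xd = 1153 − 7(Ps − 11) = 1230 - 7Ps. Setting this equal to supply: 1230 - 7Ps = -233 + 4Ps, so Ps = 133.
Buyers pay Pb = 133 − 11 = 122; x' = -233 + 4·133 = 299.
Buyers' price falls by P* − Pb = 126 − 122 = 4; sellers' price rises by Ps − P* = 133 − 126 = 7.
So producers capture 7/11 = 7/11 of each unit of subsidy.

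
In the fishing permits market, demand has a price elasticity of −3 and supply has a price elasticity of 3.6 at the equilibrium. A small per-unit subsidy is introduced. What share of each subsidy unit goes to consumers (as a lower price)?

Consumer share = 6/11

For a small subsidy around the equilibrium, the benefit split depends on the relative slopes, which at a point are proportional to the elasticities.
Buyer share = εs/(εs + |εd|) = 3.6/(3.6 + 3) = 6/11; seller share = |εd|/(εs + |εd|) = 5/11.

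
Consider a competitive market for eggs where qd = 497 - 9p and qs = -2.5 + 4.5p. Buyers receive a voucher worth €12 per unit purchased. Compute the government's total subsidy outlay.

Pre-subsidy: 497 - 9p = -2.5 + 4.5p gives p* = 37, q* = 164.
With the rebate, buyers effectively pay pb = ps − 12, where ps is the price sellers receive.
Demand in terms of ps becomes qd = 497 − 9(ps − 12) = 605 - 9ps. Setting this equal to supply: 605 - 9ps = -2.5 + 4.5ps, so ps = 45.
Buyers pay pb = 45 − 12 = 33; q' = -2.5 + 4.5·45 = 200.
Government outlay = subsidy × quantity = 12 × 200 = 2400.

Government cost = €2400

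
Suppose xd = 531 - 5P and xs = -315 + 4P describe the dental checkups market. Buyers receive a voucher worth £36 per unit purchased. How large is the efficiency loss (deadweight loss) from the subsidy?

Deadweight loss = £1440

Pre-subsidy: 531 - 5P = -315 + 4P gives P* = 94, x* = 61.
With the rebate, buyers effectively pay Pb = Ps − 36, where Ps is the price sellers receive.
Demand in terms of Ps becomes xd = 531 − 5(Ps − 36) = 711 - 5Ps. Setting this equal to supply: 711 - 5Ps = -315 + 4Ps, so Ps = 114.
Buyers pay Pb = 114 − 36 = 78; x' = -315 + 4·114 = 141.
The subsidy expands output by 141 − 61 = 80 past the efficient level; on those units the gap between marginal cost and willingness to pay runs from 0 up to 36.
DWL = ½ × 36 × 80 = 1440.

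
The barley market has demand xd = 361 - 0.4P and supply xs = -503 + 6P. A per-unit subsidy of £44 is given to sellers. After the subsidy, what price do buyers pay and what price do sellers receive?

Pre-subsidy: 361 - 0.4P = -503 + 6P gives P* = 135, x* = 307.
With the subsidy, sellers receive Ps = Pb + 44 for each unit, where Pb is the price buyers pay.
Supply in terms of Pb becomes xs = -503 + 6(Pb + 44) = -239 + 6Pb. Setting this equal to demand: 361 - 0.4Pb = -239 + 6Pb, so Pb = 93.75.
Sellers receive Ps = 93.75 + 44 = 137.75; x' = 361 − 0.4·93.75 = 323.5.

Buyers pay £93.75; sellers receive £137.75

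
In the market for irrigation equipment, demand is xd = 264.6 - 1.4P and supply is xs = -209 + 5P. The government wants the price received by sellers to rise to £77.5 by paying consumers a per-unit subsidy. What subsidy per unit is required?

At a seller price of 77.5, quantity supplied is -209 + 5·77.5 = 178.5.
Buyers absorb 178.5 only when they pay Pb with 264.6 − 1.4·Pb = 178.5, i.e. Pb = 61.5.
s = Ps − Pb = 77.5 − 61.5 = 16.

Required subsidy s = £16 per unit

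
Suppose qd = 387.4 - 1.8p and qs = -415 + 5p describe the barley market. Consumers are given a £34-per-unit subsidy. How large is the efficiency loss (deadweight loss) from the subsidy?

Pre-subsidy: 387.4 - 1.8p = -415 + 5p gives p* = 118, q* = 175.
With the rebate, buyers effectively pay pb = ps − 34, where ps is the price sellers receive.
Demand in terms of ps becomes qd = 387.4 − 1.8(ps − 34) = 448.6 - 1.8ps. Setting this equal to supply: 448.6 - 1.8ps = -415 + 5ps, so ps = 127.
Buyers pay pb = 127 − 34 = 93; q' = -415 + 5·127 = 220.
The subsidy expands output by 220 − 175 = 45 past the efficient level; on those units the gap between marginal cost and willingness to pay runs from 0 up to 34.
DWL = ½ × 34 × 45 = 765.

Deadweight loss = £765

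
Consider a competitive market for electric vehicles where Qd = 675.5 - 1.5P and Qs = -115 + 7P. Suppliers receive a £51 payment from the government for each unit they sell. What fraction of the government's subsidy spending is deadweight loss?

Pre-subsidy: 675.5 - 1.5P = -115 + 7P gives P* = 93, Q* = 536.
With the subsidy, sellers receive Ps = Pb + 51 for each unit, where Pb is the price buyers pay.
Supply in terms of Pb becomes Qs = -115 + 7(Pb + 51) = 242 + 7Pb. Setting this equal to demand: 675.5 - 1.5Pb = 242 + 7Pb, so Pb = 51.
Sellers receive Ps = 51 + 51 = 102; Q' = 675.5 − 1.5·51 = 599.
ΔCS = ½(536 + 599)(93 − 51) = 23835; ΔPS = ½(536 + 599)(102 − 93) = 5107.5.
Government spending = 51 × 599 = 30549.
DWL = ½ × 51 × (599 − 536) = 1606.5; fraction = 1606.5 / 30549 = 63/1198.

DWL / government spending = 63/1198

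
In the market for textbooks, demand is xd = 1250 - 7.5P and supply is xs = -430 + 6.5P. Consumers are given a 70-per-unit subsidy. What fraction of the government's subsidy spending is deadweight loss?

Pre-subsidy: 1250 - 7.5P = -430 + 6.5P gives P* = 120, x* = 350.
With the rebate, buyers effectively pay Pb = Ps − 70, where Ps is the price sellers receive.
Demand in terms of Ps becomes xd = 1250 − 7.5(Ps − 70) = 1775 - 7.5Ps. Setting this equal to supply: 1775 - 7.5Ps = -430 + 6.5Ps, so Ps = 157.5.
Buyers pay Pb = 157.5 − 70 = 87.5; x' = -430 + 6.5·157.5 = 593.75.
ΔCS = ½(350 + 593.75)(120 − 87.5) = 15335.9375; ΔPS = ½(350 + 593.75)(157.5 − 120) = 17695.3125.
Government spending = 70 × 593.75 = 41562.5.
DWL = ½ × 70 × (593.75 − 350) = 8531.25; fraction = 8531.25 / 41562.5 = 39/190.

DWL / government spending = 39/190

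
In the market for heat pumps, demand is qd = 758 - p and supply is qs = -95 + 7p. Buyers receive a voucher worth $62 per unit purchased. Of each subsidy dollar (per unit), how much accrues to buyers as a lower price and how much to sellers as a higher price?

Buyers gain $54.25 per unit; sellers gain $7.75 per unit

Pre-subsidy: 758 - p = -95 + 7p gives p* = 106.625, q* = 651.375.
With the rebate, buyers effectively pay pb = ps − 62, where ps is the price sellers receive.
Demand in terms of ps becomes qd = 758 − 1(ps − 62) = 820 - ps. Setting this equal to supply: 820 - ps = -95 + 7ps, so ps = 114.375.
Buyers pay pb = 114.375 − 62 = 52.375; q' = -95 + 7·114.375 = 705.625.
Buyers' price falls by p* − pb = 106.625 − 52.375 = 54.25; sellers' price rises by ps − p* = 114.375 − 106.625 = 7.75.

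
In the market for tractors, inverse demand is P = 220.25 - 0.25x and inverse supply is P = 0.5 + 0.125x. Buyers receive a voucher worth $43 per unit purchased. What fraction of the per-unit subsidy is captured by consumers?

Consumer share = 2/3

Pre-subsidy: 220.25 - 0.25x = 0.5 + 0.125x gives x* = 586 and P* = 73.75.
With the rebate, buyers effectively pay Pb = Ps − 43, where Ps is the price sellers receive.
On the curves, Pb = 220.25 - 0.25x and Ps = 0.5 + 0.125x; the wedge Ps − Pb = 43 gives 0.5 + 0.125x − (220.25 - 0.25x) = 43, so x' = 2102/3.
Then Pb = 220.25 − 0.25·(2102/3) = 541/12 and Ps = 0.5 + 0.125·(2102/3) = 1057/12.
Buyers' price falls by P* − Pb = 73.75 − 541/12 = 86/3; sellers' price rises by Ps − P* = 1057/12 − 73.75 = 43/3.
So consumers capture (86/3)/43 = 2/3 of each unit of subsidy.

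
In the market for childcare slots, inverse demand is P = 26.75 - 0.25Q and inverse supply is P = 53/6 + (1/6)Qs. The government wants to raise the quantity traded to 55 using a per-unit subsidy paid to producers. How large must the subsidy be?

At Q = 55, from the demand curve buyers pay Pb = 26.75 − 0.25·55 = 13; from the supply curve sellers need Ps = 53/6 + (1/6)·55 = 18.
The subsidy must fill the gap: s = Ps − Pb = 18 − 13 = 5.

Required subsidy s = 5 per unit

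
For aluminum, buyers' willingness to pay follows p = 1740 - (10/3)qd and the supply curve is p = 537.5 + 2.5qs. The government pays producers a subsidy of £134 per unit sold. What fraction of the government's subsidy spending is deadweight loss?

Pre-subsidy: 1740 - (10/3)q = 537.5 + 2.5q gives q* = 1443/7 and p* = 7370/7.
With the subsidy, sellers receive ps = pb + 134 for each unit, where pb is the price buyers pay.
On the curves, pb = 1740 - (10/3)q and ps = 537.5 + 2.5q; the wedge ps − pb = 134 gives 537.5 + 2.5q − (1740 - (10/3)q) = 134, so q' = 8019/35.
Then pb = 1740 − (10/3)·(8019/35) = 6834/7 and ps = 537.5 + 2.5·(8019/35) = 7772/7.
ΔCS = ½(1443/7 + 8019/35)(7370/7 − 6834/7) = 4082712/245; ΔPS = ½(1443/7 + 8019/35)(7772/7 − 7370/7) = 3062034/245.
Government spending = 134 × 8019/35 = 1074546/35.
DWL = ½ × 134 × (8019/35 − 1443/7) = 53868/35; fraction = (53868/35) / (1074546/35) = 134/2673.

DWL / government spending = 134/2673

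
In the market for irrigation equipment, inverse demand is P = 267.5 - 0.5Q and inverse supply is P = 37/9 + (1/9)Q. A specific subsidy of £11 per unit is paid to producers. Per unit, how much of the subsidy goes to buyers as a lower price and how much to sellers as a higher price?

Pre-subsidy: 267.5 - 0.5Q = 37/9 + (1/9)Q gives Q* = 431 and P* = 52.
With the subsidy, sellers receive Ps = Pb + 11 for each unit, where Pb is the price buyers pay.
On the curves, Pb = 267.5 - 0.5Q and Ps = 37/9 + (1/9)Q; the wedge Ps − Pb = 11 gives 37/9 + (1/9)Q − (267.5 - 0.5Q) = 11, so Q' = 449.
Then Pb = 267.5 − 0.5·449 = 43 and Ps = 37/9 + (1/9)·449 = 54.
Buyers' price falls by P* − Pb = 52 − 43 = 9; sellers' price rises by Ps − P* = 54 − 52 = 2.

Buyers gain £9 per unit; sellers gain £2 per unit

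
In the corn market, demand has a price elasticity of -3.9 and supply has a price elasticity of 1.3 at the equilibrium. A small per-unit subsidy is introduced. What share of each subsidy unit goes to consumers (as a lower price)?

Consumer share = 0.25

For a small subsidy around the equilibrium, the benefit split depends on the relative slopes, which at a point are proportional to the elasticities.
Buyer share = εs/(εs + |εd|) = 1.3/(1.3 + 3.9) = 0.25; seller share = |εd|/(εs + |εd|) = 0.75.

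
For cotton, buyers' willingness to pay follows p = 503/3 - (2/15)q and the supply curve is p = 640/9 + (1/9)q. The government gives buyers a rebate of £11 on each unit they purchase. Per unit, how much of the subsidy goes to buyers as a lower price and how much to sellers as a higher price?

Buyers gain £6 per unit; sellers gain £5 per unit

Pre-subsidy: 503/3 - (2/15)q = 640/9 + (1/9)q gives q* = 395 and p* = 115.
With the rebate, buyers effectively pay pb = ps − 11, where ps is the price sellers receive.
On the curves, pb = 503/3 - (2/15)q and ps = 640/9 + (1/9)q; the wedge ps − pb = 11 gives 640/9 + (1/9)q − (503/3 - (2/15)q) = 11, so q' = 440.
Then pb = 503/3 − (2/15)·440 = 109 and ps = 640/9 + (1/9)·440 = 120.
Buyers' price falls by p* − pb = 115 − 109 = 6; sellers' price rises by ps − p* = 120 − 115 = 5.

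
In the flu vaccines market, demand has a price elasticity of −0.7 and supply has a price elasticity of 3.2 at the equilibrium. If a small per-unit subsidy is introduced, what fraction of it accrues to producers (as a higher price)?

Producer share = 7/39

For a small subsidy around the equilibrium, the benefit split depends on the relative slopes, which at a point are proportional to the elasticities.
Buyer share = εs/(εs + |εd|) = 3.2/(3.2 + 0.7) = 32/39; seller share = |εd|/(εs + |εd|) = 7/39.
So producers capture 7/39 of the subsidy.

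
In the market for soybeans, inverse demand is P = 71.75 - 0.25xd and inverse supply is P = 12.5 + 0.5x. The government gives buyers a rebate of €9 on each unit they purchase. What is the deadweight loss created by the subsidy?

Deadweight loss = €54

Pre-subsidy: 71.75 - 0.25x = 12.5 + 0.5x gives x* = 79 and P* = 52.
With the rebate, buyers effectively pay Pb = Ps − 9, where Ps is the price sellers receive.
On the curves, Pb = 71.75 - 0.25x and Ps = 12.5 + 0.5x; the wedge Ps − Pb = 9 gives 12.5 + 0.5x − (71.75 - 0.25x) = 9, so x' = 91.
Then Pb = 71.75 − 0.25·91 = 49 and Ps = 12.5 + 0.5·91 = 58.
The subsidy expands output by 91 − 79 = 12 past the efficient level; on those units the gap between marginal cost and willingness to pay runs from 0 up to 9.
DWL = ½ × 9 × 12 = 54.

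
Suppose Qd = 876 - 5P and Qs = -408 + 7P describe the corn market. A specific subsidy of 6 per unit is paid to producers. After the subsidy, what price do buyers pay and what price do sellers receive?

Buyers pay 103.5; sellers receive 109.5

Pre-subsidy: 876 - 5P = -408 + 7P gives P* = 107, Q* = 341.
With the subsidy, sellers receive Ps = Pb + 6 for each unit, where Pb is the price buyers pay.
Supply in terms of Pb becomes Qs = -408 + 7(Pb + 6) = -366 + 7Pb. Setting this equal to demand: 876 - 5Pb = -366 + 7Pb, so Pb = 103.5.
Sellers receive Ps = 103.5 + 6 = 109.5; Q' = 876 − 5·103.5 = 358.5.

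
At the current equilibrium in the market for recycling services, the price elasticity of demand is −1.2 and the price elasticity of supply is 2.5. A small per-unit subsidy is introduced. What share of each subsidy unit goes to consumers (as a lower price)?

For a small subsidy around the equilibrium, the benefit split depends on the relative slopes, which at a point are proportional to the elasticities.
Buyer share = εs/(εs + |εd|) = 2.5/(2.5 + 1.2) = 25/37; seller share = |εd|/(εs + |εd|) = 12/37.

Consumer share = 25/37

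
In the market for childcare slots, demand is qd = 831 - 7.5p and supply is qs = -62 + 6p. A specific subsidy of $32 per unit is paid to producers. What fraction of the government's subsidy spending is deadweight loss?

DWL / government spending = 240/1987

Pre-subsidy: 831 - 7.5p = -62 + 6p gives p* = 1786/27, q* = 3014/9.
With the subsidy, sellers receive ps = pb + 32 for each unit, where pb is the price buyers pay.
Supply in terms of pb becomes qs = -62 + 6(pb + 32) = 130 + 6pb. Setting this equal to demand: 831 - 7.5pb = 130 + 6pb, so pb = 1402/27.
Sellers receive ps = 1402/27 + 32 = 2266/27; q' = 831 − 7.5·(1402/27) = 3974/9.
ΔCS = ½(3014/9 + 3974/9)(1786/27 − 1402/27) = 447232/81; ΔPS = ½(3014/9 + 3974/9)(2266/27 − 1786/27) = 559040/81.
Government spending = 32 × 3974/9 = 127168/9.
DWL = ½ × 32 × (3974/9 − 3014/9) = 5120/3; fraction = (5120/3) / (127168/9) = 240/1987.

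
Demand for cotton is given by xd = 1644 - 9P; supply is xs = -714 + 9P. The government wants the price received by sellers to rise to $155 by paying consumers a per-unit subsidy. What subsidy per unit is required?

Required subsidy s = $48 per unit

At a seller price of 155, quantity supplied is -714 + 9·155 = 681.
Buyers absorb 681 only when they pay Pb with 1644 − 9·Pb = 681, i.e. Pb = 107.
s = Ps − Pb = 155 − 107 = 48.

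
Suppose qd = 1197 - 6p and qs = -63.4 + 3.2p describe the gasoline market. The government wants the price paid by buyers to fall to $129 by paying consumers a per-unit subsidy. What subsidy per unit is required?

At a buyer price of 129, quantity demanded is 1197 − 6·129 = 423.
Sellers supply 423 only when they receive ps with -63.4 + 3.2·ps = 423, i.e. ps = 152.
s = ps − pb = 152 − 129 = 23.

Required subsidy s = $23 per unit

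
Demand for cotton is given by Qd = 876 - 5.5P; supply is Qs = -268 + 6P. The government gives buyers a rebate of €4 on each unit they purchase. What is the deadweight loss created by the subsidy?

Deadweight loss = 528/23

Pre-subsidy: 876 - 5.5P = -268 + 6P gives P* = 2288/23, Q* = 7564/23.
With the rebate, buyers effectively pay Pb = Ps − 4, where Ps is the price sellers receive.
Demand in terms of Ps becomes Qd = 876 − 5.5(Ps − 4) = 898 - 5.5Ps. Setting this equal to supply: 898 - 5.5Ps = -268 + 6Ps, so Ps = 2332/23.
Buyers pay Pb = 2332/23 − 4 = 2240/23; Q' = -268 + 6·(2332/23) = 7828/23.
The subsidy expands output by 7828/23 − 7564/23 = 264/23 past the efficient level; on those units the gap between marginal cost and willingness to pay runs from 0 up to 4.
DWL = ½ × 4 × 264/23 = 528/23.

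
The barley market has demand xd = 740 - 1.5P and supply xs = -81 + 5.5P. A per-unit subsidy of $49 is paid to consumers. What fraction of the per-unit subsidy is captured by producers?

Producer share = 3/14

Pre-subsidy: 740 - 1.5P = -81 + 5.5P gives P* = 821/7, x* = 7897/14.
With the rebate, buyers effectively pay Pb = Ps − 49, where Ps is the price sellers receive.
Demand in terms of Ps becomes xd = 740 − 1.5(Ps − 49) = 813.5 - 1.5Ps. Setting this equal to supply: 813.5 - 1.5Ps = -81 + 5.5Ps, so Ps = 1789/14.
Buyers pay Pb = 1789/14 − 49 = 1103/14; x' = -81 + 5.5·(1789/14) = 17411/28.
Buyers' price falls by P* − Pb = 821/7 − 1103/14 = 38.5; sellers' price rises by Ps − P* = 1789/14 − 821/7 = 10.5.
So producers capture 10.5/49 = 3/14 of each unit of subsidy.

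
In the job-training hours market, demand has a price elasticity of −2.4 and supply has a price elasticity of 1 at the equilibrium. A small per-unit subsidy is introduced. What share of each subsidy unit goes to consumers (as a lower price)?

Consumer share = 5/17

For a small subsidy around the equilibrium, the benefit split depends on the relative slopes, which at a point are proportional to the elasticities.
Buyer share = εs/(εs + |εd|) = 1/(1 + 2.4) = 5/17; seller share = |εd|/(εs + |εd|) = 12/17.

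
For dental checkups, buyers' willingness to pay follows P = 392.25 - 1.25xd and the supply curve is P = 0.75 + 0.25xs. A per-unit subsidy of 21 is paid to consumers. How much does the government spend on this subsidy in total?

Government cost = 5775

Pre-subsidy: 392.25 - 1.25x = 0.75 + 0.25x gives x* = 261 and P* = 66.
With the rebate, buyers effectively pay Pb = Ps − 21, where Ps is the price sellers receive.
On the curves, Pb = 392.25 - 1.25x and Ps = 0.75 + 0.25x; the wedge Ps − Pb = 21 gives 0.75 + 0.25x − (392.25 - 1.25x) = 21, so x' = 275.
Then Pb = 392.25 − 1.25·275 = 48.5 and Ps = 0.75 + 0.25·275 = 69.5.
Government outlay = subsidy × quantity = 21 × 275 = 5775.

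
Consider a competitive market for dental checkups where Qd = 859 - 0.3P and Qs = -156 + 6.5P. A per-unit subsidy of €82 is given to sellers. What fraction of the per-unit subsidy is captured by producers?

Pre-subsidy: 859 - 0.3P = -156 + 6.5P gives P* = 5075/34, Q* = 55367/68.
With the subsidy, sellers receive Ps = Pb + 82 for each unit, where Pb is the price buyers pay.
Supply in terms of Pb becomes Qs = -156 + 6.5(Pb + 82) = 377 + 6.5Pb. Setting this equal to demand: 859 - 0.3Pb = 377 + 6.5Pb, so Pb = 1205/17.
Sellers receive Ps = 1205/17 + 82 = 2599/17; Q' = 859 − 0.3·(1205/17) = 28483/34.
Buyers' price falls by P* − Pb = 5075/34 − 1205/17 = 2665/34; sellers' price rises by Ps − P* = 2599/17 − 5075/34 = 123/34.
So producers capture (123/34)/82 = 3/68 of each unit of subsidy.

Producer share = 3/68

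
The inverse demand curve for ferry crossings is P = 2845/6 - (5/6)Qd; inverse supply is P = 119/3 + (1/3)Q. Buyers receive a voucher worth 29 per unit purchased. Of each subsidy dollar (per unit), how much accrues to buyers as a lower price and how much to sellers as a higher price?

Pre-subsidy: 2845/6 - (5/6)Q = 119/3 + (1/3)Q gives Q* = 2607/7 and P* = 3440/21.
With the rebate, buyers effectively pay Pb = Ps − 29, where Ps is the price sellers receive.
On the curves, Pb = 2845/6 - (5/6)Q and Ps = 119/3 + (1/3)Q; the wedge Ps − Pb = 29 gives 119/3 + (1/3)Q − (2845/6 - (5/6)Q) = 29, so Q' = 2781/7.
Then Pb = 2845/6 − (5/6)·(2781/7) = 3005/21 and Ps = 119/3 + (1/3)·(2781/7) = 3614/21.
Buyers' price falls by P* − Pb = 3440/21 − 3005/21 = 145/7; sellers' price rises by Ps − P* = 3614/21 − 3440/21 = 58/7.

Buyers gain 145/7 per unit; sellers gain 58/7 per unit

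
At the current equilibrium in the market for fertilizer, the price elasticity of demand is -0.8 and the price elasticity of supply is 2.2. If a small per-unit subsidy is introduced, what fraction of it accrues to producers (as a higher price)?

Producer share = 4/15

For a small subsidy around the equilibrium, the benefit split depends on the relative slopes, which at a point are proportional to the elasticities.
Buyer share = εs/(εs + |εd|) = 2.2/(2.2 + 0.8) = 11/15; seller share = |εd|/(εs + |εd|) = 4/15.
So producers capture 4/15 of the subsidy.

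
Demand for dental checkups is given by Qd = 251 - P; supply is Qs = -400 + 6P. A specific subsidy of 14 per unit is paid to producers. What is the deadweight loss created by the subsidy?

Pre-subsidy: 251 - P = -400 + 6P gives P* = 93, Q* = 158.
With the subsidy, sellers receive Ps = Pb + 14 for each unit, where Pb is the price buyers pay.
Supply in terms of Pb becomes Qs = -400 + 6(Pb + 14) = -316 + 6Pb. Setting this equal to demand: 251 - Pb = -316 + 6Pb, so Pb = 81.
Sellers receive Ps = 81 + 14 = 95; Q' = 251 − 1·81 = 170.
The subsidy expands output by 170 − 158 = 12 past the efficient level; on those units the gap between marginal cost and willingness to pay runs from 0 up to 14.
DWL = ½ × 14 × 12 = 84.

Deadweight loss = 84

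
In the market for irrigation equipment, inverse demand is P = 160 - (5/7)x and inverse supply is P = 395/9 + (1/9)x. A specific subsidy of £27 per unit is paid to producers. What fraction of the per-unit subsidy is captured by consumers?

Pre-subsidy: 160 - (5/7)x = 395/9 + (1/9)x gives x* = 7315/52 and P* = 3095/52.
With the subsidy, sellers receive Ps = Pb + 27 for each unit, where Pb is the price buyers pay.
On the curves, Pb = 160 - (5/7)x and Ps = 395/9 + (1/9)x; the wedge Ps − Pb = 27 gives 395/9 + (1/9)x − (160 - (5/7)x) = 27, so x' = 2254/13.
Then Pb = 160 − (5/7)·(2254/13) = 470/13 and Ps = 395/9 + (1/9)·(2254/13) = 821/13.
Buyers' price falls by P* − Pb = 3095/52 − 470/13 = 1215/52; sellers' price rises by Ps − P* = 821/13 − 3095/52 = 189/52.
So consumers capture (1215/52)/27 = 45/52 of each unit of subsidy.

Consumer share = 45/52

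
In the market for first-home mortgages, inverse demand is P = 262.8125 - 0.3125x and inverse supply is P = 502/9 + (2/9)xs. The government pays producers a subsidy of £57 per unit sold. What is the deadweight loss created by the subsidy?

Deadweight loss = 233928/77

Pre-subsidy: 262.8125 - 0.3125x = 502/9 + (2/9)x gives x* = 4259/11 and P* = 1560/11.
With the subsidy, sellers receive Ps = Pb + 57 for each unit, where Pb is the price buyers pay.
On the curves, Pb = 262.8125 - 0.3125x and Ps = 502/9 + (2/9)x; the wedge Ps − Pb = 57 gives 502/9 + (2/9)x − (262.8125 - 0.3125x) = 57, so x' = 38021/77.
Then Pb = 262.8125 − 0.3125·(38021/77) = 8355/77 and Ps = 502/9 + (2/9)·(38021/77) = 12744/77.
The subsidy expands output by 38021/77 − 4259/11 = 8208/77 past the efficient level; on those units the gap between marginal cost and willingness to pay runs from 0 up to 57.
DWL = ½ × 57 × 8208/77 = 233928/77.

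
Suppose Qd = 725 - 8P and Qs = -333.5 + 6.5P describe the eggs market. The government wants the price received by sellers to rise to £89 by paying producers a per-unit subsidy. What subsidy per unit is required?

Required subsidy s = £29 per unit

At a seller price of 89, quantity supplied is -333.5 + 6.5·89 = 245.
Buyers absorb 245 only when they pay Pb with 725 − 8·Pb = 245, i.e. Pb = 60.
s = Ps − Pb = 89 − 60 = 29.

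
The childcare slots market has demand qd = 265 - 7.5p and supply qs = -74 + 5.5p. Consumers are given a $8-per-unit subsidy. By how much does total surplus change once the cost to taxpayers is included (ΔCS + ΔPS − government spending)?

Net change in total surplus = -1320/13

Pre-subsidy: 265 - 7.5p = -74 + 5.5p gives p* = 339/13, q* = 1805/26.
With the rebate, buyers effectively pay pb = ps − 8, where ps is the price sellers receive.
Demand in terms of ps becomes qd = 265 − 7.5(ps − 8) = 325 - 7.5ps. Setting this equal to supply: 325 - 7.5ps = -74 + 5.5ps, so ps = 399/13.
Buyers pay pb = 399/13 − 8 = 295/13; q' = -74 + 5.5·(399/13) = 2465/26.
ΔCS = ½(1805/26 + 2465/26)(339/13 − 295/13) = 46970/169; ΔPS = ½(1805/26 + 2465/26)(399/13 − 339/13) = 64050/169.
Government spending = 8 × 2465/26 = 9860/13.
Net change = 46970/169 + 64050/169 − 9860/13 = -1320/13. The loss equals the DWL triangle ½·8·330/13.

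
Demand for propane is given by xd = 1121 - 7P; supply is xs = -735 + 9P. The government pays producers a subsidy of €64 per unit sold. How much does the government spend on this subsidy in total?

Government cost = €35904

Pre-subsidy: 1121 - 7P = -735 + 9P gives P* = 116, x* = 309.
With the subsidy, sellers receive Ps = Pb + 64 for each unit, where Pb is the price buyers pay.
Supply in terms of Pb becomes xs = -735 + 9(Pb + 64) = -159 + 9Pb. Setting this equal to demand: 1121 - 7Pb = -159 + 9Pb, so Pb = 80.
Sellers receive Ps = 80 + 64 = 144; x' = 1121 − 7·80 = 561.
Government outlay = subsidy × quantity = 64 × 561 = 35904.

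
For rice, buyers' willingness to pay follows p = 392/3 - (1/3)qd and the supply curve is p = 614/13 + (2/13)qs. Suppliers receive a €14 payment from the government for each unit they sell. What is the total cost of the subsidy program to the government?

Pre-subsidy: 392/3 - (1/3)q = 614/13 + (2/13)q gives q* = 3254/19 and p* = 1398/19.
With the subsidy, sellers receive ps = pb + 14 for each unit, where pb is the price buyers pay.
On the curves, pb = 392/3 - (1/3)q and ps = 614/13 + (2/13)q; the wedge ps − pb = 14 gives 614/13 + (2/13)q − (392/3 - (1/3)q) = 14, so q' = 200.
Then pb = 392/3 − (1/3)·200 = 64 and ps = 614/13 + (2/13)·200 = 78.
Government outlay = subsidy × quantity = 14 × 200 = 2800.

Government cost = €2800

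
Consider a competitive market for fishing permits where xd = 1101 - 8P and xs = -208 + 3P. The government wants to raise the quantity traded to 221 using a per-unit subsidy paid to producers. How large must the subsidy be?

At x = 221, invert demand for the buyer price: Pb = (1101 − 221)/8 = 110; invert supply for the seller price: Ps = (221 − (-208))/3 = 143.
The subsidy must fill the gap: s = Ps − Pb = 143 − 110 = 33.

Required subsidy s = 33 per unit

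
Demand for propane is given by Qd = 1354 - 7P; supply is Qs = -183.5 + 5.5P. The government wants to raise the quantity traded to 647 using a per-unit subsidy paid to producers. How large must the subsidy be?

Required subsidy s = 50 per unit

At Q = 647, invert demand for the buyer price: Pb = (1354 − 647)/7 = 101; invert supply for the seller price: Ps = (647 − (-183.5))/5.5 = 151.
The subsidy must fill the gap: s = Ps − Pb = 151 − 101 = 50.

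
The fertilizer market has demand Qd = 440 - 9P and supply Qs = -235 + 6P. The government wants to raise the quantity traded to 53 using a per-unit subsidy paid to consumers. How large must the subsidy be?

At Q = 53, invert demand for the buyer price: Pb = (440 − 53)/9 = 43; invert supply for the seller price: Ps = (53 − (-235))/6 = 48.
The subsidy must fill the gap: s = Ps − Pb = 48 − 43 = 5.

Required subsidy s = 5 per unit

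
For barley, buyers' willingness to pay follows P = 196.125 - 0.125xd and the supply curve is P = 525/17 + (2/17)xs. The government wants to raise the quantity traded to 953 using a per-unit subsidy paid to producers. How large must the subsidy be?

Required subsidy s = 66 per unit

At x = 953, from the demand curve buyers pay Pb = 196.125 − 0.125·953 = 77; from the supply curve sellers need Ps = 525/17 + (2/17)·953 = 143.
The subsidy must fill the gap: s = Ps − Pb = 143 − 77 = 66.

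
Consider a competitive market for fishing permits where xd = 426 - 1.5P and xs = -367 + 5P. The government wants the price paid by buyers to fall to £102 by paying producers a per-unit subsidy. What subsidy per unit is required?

At a buyer price of 102, quantity demanded is 426 − 1.5·102 = 273.
Sellers supply 273 only when they receive Ps with -367 + 5·Ps = 273, i.e. Ps = 128.
s = Ps − Pb = 128 − 102 = 26.

Required subsidy s = £26 per unit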